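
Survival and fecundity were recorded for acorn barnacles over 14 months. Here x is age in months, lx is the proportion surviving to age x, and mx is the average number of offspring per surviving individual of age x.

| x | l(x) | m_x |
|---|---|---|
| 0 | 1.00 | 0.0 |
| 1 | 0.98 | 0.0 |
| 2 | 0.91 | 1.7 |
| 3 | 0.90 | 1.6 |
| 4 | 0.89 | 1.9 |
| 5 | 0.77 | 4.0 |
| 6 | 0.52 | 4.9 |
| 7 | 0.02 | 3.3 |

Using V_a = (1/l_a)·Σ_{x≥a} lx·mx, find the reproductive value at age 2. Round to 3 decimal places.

11.398

lx·mx for x ≥ 2: 1.547, 1.44, 1.691, 3.08, 2.548, 0.066 → sum = 10.372
V_2 = 10.372 / l_2 = 10.372 / 0.91 = 11.397802… → 11.398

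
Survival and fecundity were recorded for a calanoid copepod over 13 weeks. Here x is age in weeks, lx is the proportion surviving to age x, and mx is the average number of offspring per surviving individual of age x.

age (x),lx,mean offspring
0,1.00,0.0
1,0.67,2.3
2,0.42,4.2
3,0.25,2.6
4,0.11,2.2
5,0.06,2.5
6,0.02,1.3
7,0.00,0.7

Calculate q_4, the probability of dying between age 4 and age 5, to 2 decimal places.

q_4 = (l_4 − l_5) / l_4 = (0.11 − 0.06) / 0.11
     = 0.05 / 0.11 = 0.454545… → 0.45

0.45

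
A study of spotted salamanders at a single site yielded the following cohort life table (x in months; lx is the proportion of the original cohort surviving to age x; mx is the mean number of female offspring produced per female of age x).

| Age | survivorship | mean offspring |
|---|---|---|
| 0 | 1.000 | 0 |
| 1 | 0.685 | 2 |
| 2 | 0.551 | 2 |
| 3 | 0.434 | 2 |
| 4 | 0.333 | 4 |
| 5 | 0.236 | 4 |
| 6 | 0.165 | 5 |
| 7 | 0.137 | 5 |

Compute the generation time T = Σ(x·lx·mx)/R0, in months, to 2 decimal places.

lx·mx: 0, 1.37, 1.102, 0.868, 1.332, 0.944, 0.825, 0.685 → R0 = 7.126
x·lx·mx: 0, 1.37, 2.204, 2.604, 5.328, 4.72, 4.95, 4.795 → Σ = 25.971
T = 25.971 / 7.126 = 3.644541… → 3.64

3.64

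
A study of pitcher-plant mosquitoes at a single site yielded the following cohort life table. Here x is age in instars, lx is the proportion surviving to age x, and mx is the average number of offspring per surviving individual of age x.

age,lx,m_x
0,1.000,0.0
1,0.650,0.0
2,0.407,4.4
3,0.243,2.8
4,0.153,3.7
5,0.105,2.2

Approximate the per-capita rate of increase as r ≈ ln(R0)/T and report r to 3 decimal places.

0.428

R0 = Σ lx·mx = 0 + 0 + 1.7908 + 0.6804 + 0.5661 + 0.231 = 3.2683
Σ x·lx·mx = 9.0422; T = 9.0422/3.2683 = 2.76664…
r ≈ ln(R0)/T = ln(3.2683)/2.76664… = 0.42805… → 0.428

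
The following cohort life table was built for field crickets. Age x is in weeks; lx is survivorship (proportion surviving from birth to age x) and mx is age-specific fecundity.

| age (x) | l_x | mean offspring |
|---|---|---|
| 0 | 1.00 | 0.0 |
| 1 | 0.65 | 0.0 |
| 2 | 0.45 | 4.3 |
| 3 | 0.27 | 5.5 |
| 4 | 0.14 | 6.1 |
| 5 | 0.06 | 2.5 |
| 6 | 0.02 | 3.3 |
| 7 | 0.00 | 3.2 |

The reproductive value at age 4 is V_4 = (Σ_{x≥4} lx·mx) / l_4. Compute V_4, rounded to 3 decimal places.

7.643

lx·mx for x ≥ 4: 0.854, 0.15, 0.066, 0 → sum = 1.07
V_4 = 1.07 / l_4 = 1.07 / 0.14 = 7.642857… → 7.643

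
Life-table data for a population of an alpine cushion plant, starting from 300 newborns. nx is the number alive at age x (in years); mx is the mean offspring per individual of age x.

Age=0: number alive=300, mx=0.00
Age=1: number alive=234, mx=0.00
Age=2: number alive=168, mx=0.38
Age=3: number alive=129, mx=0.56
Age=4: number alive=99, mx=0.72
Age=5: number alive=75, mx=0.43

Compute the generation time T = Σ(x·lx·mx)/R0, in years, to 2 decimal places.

lx = nx/n0 = nx/300: 1, 0.78, 0.56, 0.43, 0.33, 0.25
lx·mx: 0, 0, 0.2128, 0.2408, 0.2376, 0.1075 → R0 = 0.7987
x·lx·mx: 0, 0, 0.4256, 0.7224, 0.9504, 0.5375 → Σ = 2.6359
T = 2.6359 / 0.7987 = 3.300238… → 3.30

3.30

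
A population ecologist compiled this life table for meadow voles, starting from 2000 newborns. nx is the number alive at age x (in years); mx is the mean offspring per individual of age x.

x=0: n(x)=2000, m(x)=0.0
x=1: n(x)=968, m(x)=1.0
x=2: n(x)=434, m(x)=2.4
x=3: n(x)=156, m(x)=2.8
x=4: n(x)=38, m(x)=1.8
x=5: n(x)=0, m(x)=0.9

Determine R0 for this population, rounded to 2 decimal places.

lx = nx/n0 = nx/2000: 1, 0.484, 0.217, 0.078, 0.019, 0
lx·mx by age: 0, 0.484, 0.5208, 0.2184, 0.0342, 0
R0 = Σ lx·mx = 1.2574 → 1.26

1.26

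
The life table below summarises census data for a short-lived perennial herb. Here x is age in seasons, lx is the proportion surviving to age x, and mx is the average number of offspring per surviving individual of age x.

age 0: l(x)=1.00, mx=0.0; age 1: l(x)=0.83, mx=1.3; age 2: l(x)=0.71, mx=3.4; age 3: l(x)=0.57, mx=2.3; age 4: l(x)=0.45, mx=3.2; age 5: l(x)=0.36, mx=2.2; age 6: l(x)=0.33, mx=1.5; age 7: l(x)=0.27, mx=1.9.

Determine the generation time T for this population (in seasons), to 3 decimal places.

lx·mx: 0, 1.079, 2.414, 1.311, 1.44, 0.792, 0.495, 0.513 → R0 = 8.044
x·lx·mx: 0, 1.079, 4.828, 3.933, 5.76, 3.96, 2.97, 3.591 → Σ = 26.121
T = 26.121 / 8.044 = 3.247265… → 3.247

3.247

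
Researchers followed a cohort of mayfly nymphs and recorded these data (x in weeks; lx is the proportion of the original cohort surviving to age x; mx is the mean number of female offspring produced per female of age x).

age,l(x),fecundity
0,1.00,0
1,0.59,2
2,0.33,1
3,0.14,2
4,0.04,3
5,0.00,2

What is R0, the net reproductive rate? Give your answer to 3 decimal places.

lx·mx by age: 0, 1.18, 0.33, 0.28, 0.12, 0
R0 = Σ lx·mx = 1.91 → 1.910

1.910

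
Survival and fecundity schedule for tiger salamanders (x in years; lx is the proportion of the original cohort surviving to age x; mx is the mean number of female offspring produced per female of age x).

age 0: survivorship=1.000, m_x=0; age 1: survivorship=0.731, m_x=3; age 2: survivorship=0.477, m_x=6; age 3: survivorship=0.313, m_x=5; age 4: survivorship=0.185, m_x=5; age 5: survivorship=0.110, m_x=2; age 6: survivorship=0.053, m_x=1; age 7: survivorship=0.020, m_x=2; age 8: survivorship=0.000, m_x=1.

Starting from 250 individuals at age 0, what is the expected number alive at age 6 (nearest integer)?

13

Expected survivors = N0 · l_6 = 250 × 0.053 = 13.25 → 13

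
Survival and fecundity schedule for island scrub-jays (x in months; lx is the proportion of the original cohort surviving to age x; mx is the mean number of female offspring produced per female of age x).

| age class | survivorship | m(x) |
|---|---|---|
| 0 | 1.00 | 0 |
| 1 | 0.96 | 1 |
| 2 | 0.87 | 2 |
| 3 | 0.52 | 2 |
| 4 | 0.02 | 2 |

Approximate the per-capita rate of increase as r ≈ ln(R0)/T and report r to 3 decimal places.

R0 = Σ lx·mx = 0 + 0.96 + 1.74 + 1.04 + 0.04 = 3.78
Σ x·lx·mx = 7.72; T = 7.72/3.78 = 2.04233…
r ≈ ln(R0)/T = ln(3.78)/2.04233… = 0.65108… → 0.651

0.651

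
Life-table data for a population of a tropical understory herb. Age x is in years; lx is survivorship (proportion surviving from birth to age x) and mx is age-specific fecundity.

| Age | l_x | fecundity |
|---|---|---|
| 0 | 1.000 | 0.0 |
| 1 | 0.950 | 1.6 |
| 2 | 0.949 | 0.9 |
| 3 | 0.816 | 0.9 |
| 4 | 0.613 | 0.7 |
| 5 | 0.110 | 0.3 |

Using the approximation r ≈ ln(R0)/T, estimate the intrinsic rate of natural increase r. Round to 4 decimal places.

0.6214

R0 = Σ lx·mx = 0 + 1.52 + 0.8541 + 0.7344 + 0.4291 + 0.033 = 3.5706
Σ x·lx·mx = 7.3128; T = 7.3128/3.5706 = 2.04806…
r ≈ ln(R0)/T = ln(3.5706)/2.04806… = 0.621434… → 0.6214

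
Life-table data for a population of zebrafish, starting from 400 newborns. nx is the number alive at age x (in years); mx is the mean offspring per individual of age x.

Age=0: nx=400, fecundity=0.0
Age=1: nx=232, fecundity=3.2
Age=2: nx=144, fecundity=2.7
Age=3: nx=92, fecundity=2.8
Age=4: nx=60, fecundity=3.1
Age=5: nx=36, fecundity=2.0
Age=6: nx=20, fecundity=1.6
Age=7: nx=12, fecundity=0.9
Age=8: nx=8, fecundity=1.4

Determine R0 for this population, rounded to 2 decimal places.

4.25

lx = nx/n0 = nx/400: 1, 0.58, 0.36, 0.23, 0.15, 0.09, 0.05, 0.03, 0.02
lx·mx by age: 0, 1.856, 0.972, 0.644, 0.465, 0.18, 0.08, 0.027, 0.028
R0 = Σ lx·mx = 4.252 → 4.25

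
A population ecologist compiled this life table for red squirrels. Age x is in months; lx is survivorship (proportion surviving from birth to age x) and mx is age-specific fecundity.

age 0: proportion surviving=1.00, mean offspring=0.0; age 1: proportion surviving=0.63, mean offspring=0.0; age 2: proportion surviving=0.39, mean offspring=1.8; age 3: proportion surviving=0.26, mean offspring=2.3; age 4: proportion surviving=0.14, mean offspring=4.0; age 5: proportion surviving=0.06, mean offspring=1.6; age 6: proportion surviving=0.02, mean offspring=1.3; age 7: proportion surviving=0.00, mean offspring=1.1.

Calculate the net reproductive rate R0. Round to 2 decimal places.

1.98

lx·mx by age: 0, 0, 0.702, 0.598, 0.56, 0.096, 0.026, 0
R0 = Σ lx·mx = 1.982 → 1.98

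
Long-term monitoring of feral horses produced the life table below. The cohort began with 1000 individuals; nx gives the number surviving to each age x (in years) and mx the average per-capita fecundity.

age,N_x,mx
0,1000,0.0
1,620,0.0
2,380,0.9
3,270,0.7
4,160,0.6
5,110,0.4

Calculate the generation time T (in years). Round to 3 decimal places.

lx = nx/n0 = nx/1000: 1, 0.62, 0.38, 0.27, 0.16, 0.11
lx·mx: 0, 0, 0.342, 0.189, 0.096, 0.044 → R0 = 0.671
x·lx·mx: 0, 0, 0.684, 0.567, 0.384, 0.22 → Σ = 1.855
T = 1.855 / 0.671 = 2.764531… → 2.765

2.765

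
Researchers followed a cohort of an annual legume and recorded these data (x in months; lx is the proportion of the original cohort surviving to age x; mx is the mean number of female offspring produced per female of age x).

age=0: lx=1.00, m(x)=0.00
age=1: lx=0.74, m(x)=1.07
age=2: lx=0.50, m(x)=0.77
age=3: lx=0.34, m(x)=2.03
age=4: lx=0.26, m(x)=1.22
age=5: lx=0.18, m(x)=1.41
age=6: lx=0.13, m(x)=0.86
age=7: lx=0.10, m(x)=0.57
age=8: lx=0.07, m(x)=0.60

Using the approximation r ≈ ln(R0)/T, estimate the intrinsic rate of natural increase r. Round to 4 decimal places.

0.3406

R0 = Σ lx·mx = 0 + 0.7918 + 0.385 + 0.6902 + 0.3172 + 0.2538 + 0.1118 + 0.057 + 0.042 = 2.6488
Σ x·lx·mx = 7.576; T = 7.576/2.6488 = 2.86016…
r ≈ ln(R0)/T = ln(2.6488)/2.86016… = 0.340577… → 0.3406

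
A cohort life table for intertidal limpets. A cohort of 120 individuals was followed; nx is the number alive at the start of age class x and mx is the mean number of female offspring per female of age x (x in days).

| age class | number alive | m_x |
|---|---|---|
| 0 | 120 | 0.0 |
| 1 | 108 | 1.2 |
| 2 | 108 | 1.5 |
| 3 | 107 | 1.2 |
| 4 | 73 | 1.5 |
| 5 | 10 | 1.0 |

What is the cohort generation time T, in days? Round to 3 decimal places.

lx = nx/n0 = nx/120: 1, 0.9, 0.9, 0.89167…, 0.60833…, 0.08333…
lx·mx: 0, 1.08, 1.35, 1.07…, 0.9125…, 0.083333… → R0 = 4.495833…
x·lx·mx: 0, 1.08, 2.7, 3.21…, 3.65…, 0.416667… → Σ = 11.056667…
T = 11.056667… / 4.495833… = 2.459314… → 2.459

2.459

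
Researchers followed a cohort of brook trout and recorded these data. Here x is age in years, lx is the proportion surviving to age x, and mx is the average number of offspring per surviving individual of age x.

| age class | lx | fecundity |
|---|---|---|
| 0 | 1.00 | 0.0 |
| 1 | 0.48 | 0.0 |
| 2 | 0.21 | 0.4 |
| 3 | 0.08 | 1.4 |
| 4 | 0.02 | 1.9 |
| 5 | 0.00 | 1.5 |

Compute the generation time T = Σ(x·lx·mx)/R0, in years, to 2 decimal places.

lx·mx: 0, 0, 0.084, 0.112, 0.038, 0 → R0 = 0.234
x·lx·mx: 0, 0, 0.168, 0.336, 0.152, 0 → Σ = 0.656
T = 0.656 / 0.234 = 2.803419… → 2.80

2.80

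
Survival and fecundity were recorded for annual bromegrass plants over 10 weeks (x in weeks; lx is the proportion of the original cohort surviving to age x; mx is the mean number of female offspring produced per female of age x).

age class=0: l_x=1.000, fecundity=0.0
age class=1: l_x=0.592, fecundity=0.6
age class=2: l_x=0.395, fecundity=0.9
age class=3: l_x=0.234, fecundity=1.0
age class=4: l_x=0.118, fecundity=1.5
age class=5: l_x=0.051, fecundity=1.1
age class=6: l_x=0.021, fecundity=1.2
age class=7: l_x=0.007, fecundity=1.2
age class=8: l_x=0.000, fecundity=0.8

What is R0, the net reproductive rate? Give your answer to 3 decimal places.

lx·mx by age: 0, 0.3552, 0.3555, 0.234, 0.177, 0.0561, 0.0252, 0.0084, 0
R0 = Σ lx·mx = 1.2114 → 1.211

1.211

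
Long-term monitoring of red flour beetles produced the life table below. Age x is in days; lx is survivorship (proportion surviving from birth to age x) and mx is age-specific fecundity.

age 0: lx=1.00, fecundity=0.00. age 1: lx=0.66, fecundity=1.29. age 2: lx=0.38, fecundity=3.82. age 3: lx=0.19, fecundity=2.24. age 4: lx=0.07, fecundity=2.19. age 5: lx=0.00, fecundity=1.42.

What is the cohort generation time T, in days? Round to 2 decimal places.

1.96

lx·mx: 0, 0.8514, 1.4516, 0.4256, 0.1533, 0 → R0 = 2.8819
x·lx·mx: 0, 0.8514, 2.9032, 1.2768, 0.6132, 0 → Σ = 5.6446
T = 5.6446 / 2.8819 = 1.958638… → 1.96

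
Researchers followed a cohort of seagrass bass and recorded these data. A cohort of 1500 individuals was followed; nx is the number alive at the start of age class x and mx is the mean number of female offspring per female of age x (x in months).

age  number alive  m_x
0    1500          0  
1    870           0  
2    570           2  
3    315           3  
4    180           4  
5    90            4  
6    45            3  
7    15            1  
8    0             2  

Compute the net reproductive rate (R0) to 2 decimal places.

2.21

lx = nx/n0 = nx/1500: 1, 0.58, 0.38, 0.21, 0.12, 0.06, 0.03, 0.01, 0
lx·mx by age: 0, 0, 0.76, 0.63, 0.48, 0.24, 0.09, 0.01, 0
R0 = Σ lx·mx = 2.21 → 2.21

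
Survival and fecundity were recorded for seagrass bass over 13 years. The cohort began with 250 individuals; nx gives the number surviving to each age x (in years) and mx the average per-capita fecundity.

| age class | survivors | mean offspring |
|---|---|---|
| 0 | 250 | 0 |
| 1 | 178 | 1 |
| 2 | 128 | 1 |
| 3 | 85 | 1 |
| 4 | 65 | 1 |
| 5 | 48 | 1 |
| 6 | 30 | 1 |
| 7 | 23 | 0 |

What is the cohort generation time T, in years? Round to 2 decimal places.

lx = nx/n0 = nx/250: 1, 0.712, 0.512, 0.34, 0.26, 0.192, 0.12, 0.092
lx·mx: 0, 0.712, 0.512, 0.34, 0.26, 0.192, 0.12, 0 → R0 = 2.136
x·lx·mx: 0, 0.712, 1.024, 1.02, 1.04, 0.96, 0.72, 0 → Σ = 5.476
T = 5.476 / 2.136 = 2.56367… → 2.56

2.56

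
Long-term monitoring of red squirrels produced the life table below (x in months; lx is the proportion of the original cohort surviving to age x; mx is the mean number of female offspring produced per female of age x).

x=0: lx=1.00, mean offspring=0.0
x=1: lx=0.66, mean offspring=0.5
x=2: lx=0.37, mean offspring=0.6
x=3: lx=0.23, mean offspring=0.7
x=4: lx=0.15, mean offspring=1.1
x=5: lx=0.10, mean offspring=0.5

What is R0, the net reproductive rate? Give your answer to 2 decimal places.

lx·mx by age: 0, 0.33, 0.222, 0.161, 0.165, 0.05
R0 = Σ lx·mx = 0.928 → 0.93

0.93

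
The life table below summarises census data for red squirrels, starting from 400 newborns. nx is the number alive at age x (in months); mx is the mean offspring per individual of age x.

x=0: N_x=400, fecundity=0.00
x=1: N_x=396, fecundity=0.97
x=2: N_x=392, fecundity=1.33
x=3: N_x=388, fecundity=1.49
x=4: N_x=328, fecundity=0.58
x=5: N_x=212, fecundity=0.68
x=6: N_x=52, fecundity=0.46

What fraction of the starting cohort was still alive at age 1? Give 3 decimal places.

l_1 = n_1/n_0 = 396/400 = 0.99 → 0.990

0.990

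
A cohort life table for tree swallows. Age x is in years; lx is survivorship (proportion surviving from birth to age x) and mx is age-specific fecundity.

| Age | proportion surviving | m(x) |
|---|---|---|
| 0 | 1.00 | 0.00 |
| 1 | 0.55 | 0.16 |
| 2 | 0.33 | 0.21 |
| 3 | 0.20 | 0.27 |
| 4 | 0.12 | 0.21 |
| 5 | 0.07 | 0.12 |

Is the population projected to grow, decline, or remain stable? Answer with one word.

declining

R0 = Σ lx·mx = 0 + 0.088 + 0.0693 + 0.054 + 0.0252 + 0.0084 = 0.2449
R0 < 1, so the population is declining.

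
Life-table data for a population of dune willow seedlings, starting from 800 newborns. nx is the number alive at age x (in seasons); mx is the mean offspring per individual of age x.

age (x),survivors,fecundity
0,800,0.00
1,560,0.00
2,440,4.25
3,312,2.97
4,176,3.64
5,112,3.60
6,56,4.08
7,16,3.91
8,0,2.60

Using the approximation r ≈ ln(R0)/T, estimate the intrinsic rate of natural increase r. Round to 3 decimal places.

lx = nx/n0 = nx/800: 1, 0.7, 0.55, 0.39, 0.22, 0.14, 0.07, 0.02, 0
R0 = Σ lx·mx = 0 + 0 + 2.3375 + 1.1583 + 0.8008 + 0.504 + 0.2856 + 0.0782 + 0 = 5.1644
Σ x·lx·mx = 16.1341; T = 16.1341/5.1644 = 3.1241…
r ≈ ln(R0)/T = ln(5.1644)/3.1241… = 0.52552… → 0.526

0.526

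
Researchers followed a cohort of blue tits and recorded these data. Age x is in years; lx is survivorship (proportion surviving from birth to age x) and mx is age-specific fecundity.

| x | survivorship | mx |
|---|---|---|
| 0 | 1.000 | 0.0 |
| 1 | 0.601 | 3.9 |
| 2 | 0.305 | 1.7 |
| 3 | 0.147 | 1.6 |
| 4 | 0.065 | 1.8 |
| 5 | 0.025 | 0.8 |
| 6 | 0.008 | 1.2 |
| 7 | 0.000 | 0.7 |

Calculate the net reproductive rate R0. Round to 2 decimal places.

lx·mx by age: 0, 2.3439, 0.5185, 0.2352, 0.117, 0.02, 0.0096, 0
R0 = Σ lx·mx = 3.2442 → 3.24

3.24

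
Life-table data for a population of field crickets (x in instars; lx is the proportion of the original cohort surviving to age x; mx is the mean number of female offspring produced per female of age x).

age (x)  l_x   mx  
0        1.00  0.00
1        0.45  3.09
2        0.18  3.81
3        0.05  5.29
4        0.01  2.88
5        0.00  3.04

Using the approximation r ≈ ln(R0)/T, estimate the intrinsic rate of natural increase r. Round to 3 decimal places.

0.557

R0 = Σ lx·mx = 0 + 1.3905 + 0.6858 + 0.2645 + 0.0288 + 0 = 2.3696
Σ x·lx·mx = 3.6708; T = 3.6708/2.3696 = 1.54912…
r ≈ ln(R0)/T = ln(2.3696)/1.54912… = 0.55691… → 0.557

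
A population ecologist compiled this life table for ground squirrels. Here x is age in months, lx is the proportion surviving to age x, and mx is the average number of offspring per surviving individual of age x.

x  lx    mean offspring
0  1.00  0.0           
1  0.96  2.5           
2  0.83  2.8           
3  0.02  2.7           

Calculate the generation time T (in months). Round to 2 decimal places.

lx·mx: 0, 2.4, 2.324, 0.054 → R0 = 4.778
x·lx·mx: 0, 2.4, 4.648, 0.162 → Σ = 7.21
T = 7.21 / 4.778 = 1.509… → 1.51

1.51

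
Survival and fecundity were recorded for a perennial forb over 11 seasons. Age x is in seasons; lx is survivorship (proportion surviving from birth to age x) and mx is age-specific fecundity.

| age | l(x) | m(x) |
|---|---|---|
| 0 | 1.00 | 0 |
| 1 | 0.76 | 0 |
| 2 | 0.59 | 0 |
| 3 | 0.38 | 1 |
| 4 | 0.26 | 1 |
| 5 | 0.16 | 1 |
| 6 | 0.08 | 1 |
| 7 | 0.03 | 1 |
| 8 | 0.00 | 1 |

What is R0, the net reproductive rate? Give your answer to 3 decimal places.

0.910

lx·mx by age: 0, 0, 0, 0.38, 0.26, 0.16, 0.08, 0.03, 0
R0 = Σ lx·mx = 0.91 → 0.910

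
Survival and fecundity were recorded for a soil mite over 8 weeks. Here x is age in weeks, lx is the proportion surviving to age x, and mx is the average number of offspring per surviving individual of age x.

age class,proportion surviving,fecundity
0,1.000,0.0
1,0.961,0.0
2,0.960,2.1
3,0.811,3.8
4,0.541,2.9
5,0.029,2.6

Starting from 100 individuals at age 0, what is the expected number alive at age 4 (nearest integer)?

54

Expected survivors = N0 · l_4 = 100 × 0.541 = 54.1 → 54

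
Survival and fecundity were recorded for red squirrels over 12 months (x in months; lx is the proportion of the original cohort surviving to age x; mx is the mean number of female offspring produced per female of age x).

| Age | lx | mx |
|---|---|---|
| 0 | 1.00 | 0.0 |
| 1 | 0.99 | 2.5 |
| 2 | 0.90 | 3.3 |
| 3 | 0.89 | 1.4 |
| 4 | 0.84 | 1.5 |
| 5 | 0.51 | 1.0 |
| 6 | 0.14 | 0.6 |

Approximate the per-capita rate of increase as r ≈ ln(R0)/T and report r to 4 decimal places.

R0 = Σ lx·mx = 0 + 2.475 + 2.97 + 1.246 + 1.26 + 0.51 + 0.084 = 8.545
Σ x·lx·mx = 20.247; T = 20.247/8.545 = 2.36946…
r ≈ ln(R0)/T = ln(8.545)/2.36946… = 0.905417… → 0.9054

0.9054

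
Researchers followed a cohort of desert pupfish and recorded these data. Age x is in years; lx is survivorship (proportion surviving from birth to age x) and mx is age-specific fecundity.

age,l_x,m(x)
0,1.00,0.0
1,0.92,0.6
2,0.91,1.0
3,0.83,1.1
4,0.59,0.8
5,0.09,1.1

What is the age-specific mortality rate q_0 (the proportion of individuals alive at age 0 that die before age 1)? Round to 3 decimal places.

0.080

q_0 = (l_0 − l_1) / l_0 = (1 − 0.92) / 1
     = 0.08 / 1 = 0.08 → 0.080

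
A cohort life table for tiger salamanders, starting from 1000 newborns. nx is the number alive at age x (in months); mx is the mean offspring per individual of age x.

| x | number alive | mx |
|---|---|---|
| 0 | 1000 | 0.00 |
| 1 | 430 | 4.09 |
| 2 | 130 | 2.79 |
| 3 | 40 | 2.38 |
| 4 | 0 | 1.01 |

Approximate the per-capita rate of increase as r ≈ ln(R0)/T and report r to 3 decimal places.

lx = nx/n0 = nx/1000: 1, 0.43, 0.13, 0.04, 0
R0 = Σ lx·mx = 0 + 1.7587 + 0.3627 + 0.0952 + 0 = 2.2166
Σ x·lx·mx = 2.7697; T = 2.7697/2.2166 = 1.24953…
r ≈ ln(R0)/T = ln(2.2166)/1.24953… = 0.63702… → 0.637

0.637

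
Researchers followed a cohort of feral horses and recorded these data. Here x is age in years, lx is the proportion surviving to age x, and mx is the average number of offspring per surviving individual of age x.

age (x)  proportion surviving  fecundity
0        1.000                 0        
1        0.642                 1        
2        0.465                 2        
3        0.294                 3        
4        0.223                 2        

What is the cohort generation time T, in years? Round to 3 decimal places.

lx·mx: 0, 0.642, 0.93, 0.882, 0.446 → R0 = 2.9
x·lx·mx: 0, 0.642, 1.86, 2.646, 1.784 → Σ = 6.932
T = 6.932 / 2.9 = 2.390345… → 2.390

2.390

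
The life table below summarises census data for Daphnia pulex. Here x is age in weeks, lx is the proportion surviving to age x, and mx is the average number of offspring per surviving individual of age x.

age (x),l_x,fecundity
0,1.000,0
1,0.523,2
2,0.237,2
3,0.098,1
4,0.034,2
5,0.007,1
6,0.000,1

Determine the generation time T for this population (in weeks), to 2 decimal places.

lx·mx: 0, 1.046, 0.474, 0.098, 0.068, 0.007, 0 → R0 = 1.693
x·lx·mx: 0, 1.046, 0.948, 0.294, 0.272, 0.035, 0 → Σ = 2.595
T = 2.595 / 1.693 = 1.532782… → 1.53

1.53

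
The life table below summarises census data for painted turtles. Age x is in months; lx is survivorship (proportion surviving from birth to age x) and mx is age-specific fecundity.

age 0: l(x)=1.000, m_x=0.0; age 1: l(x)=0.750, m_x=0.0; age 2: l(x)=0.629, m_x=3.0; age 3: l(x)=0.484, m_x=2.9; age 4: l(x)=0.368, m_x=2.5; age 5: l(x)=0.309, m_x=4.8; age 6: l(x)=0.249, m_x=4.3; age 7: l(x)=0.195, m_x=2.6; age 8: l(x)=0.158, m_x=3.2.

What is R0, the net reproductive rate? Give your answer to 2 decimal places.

7.78

lx·mx by age: 0, 0, 1.887, 1.4036, 0.92, 1.4832, 1.0707, 0.507, 0.5056
R0 = Σ lx·mx = 7.7771 → 7.78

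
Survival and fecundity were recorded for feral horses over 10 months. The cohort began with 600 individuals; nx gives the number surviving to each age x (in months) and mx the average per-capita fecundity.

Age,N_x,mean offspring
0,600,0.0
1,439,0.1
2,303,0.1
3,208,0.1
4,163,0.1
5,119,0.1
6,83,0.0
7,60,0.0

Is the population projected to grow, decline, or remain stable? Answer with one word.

lx = nx/n0 = nx/600: 1, 0.73167…, 0.505, 0.34667…, 0.27167…, 0.19833…, 0.13833…, 0.1
R0 = Σ lx·mx = 0 + 0.073167… + 0.0505 + 0.034667… + 0.027167… + 0.019833… + 0 + 0 = 0.205333…
R0 < 1, so the population is declining.

declining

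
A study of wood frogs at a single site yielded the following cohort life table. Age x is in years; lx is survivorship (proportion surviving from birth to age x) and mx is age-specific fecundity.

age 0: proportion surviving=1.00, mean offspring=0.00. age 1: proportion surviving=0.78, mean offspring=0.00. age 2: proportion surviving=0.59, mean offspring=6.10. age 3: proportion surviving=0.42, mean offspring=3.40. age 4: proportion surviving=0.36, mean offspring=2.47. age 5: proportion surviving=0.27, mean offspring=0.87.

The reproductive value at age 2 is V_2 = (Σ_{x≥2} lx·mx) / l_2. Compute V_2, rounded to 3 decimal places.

lx·mx for x ≥ 2: 3.599, 1.428, 0.8892, 0.2349 → sum = 6.1511
V_2 = 6.1511 / l_2 = 6.1511 / 0.59 = 10.425593… → 10.426

10.426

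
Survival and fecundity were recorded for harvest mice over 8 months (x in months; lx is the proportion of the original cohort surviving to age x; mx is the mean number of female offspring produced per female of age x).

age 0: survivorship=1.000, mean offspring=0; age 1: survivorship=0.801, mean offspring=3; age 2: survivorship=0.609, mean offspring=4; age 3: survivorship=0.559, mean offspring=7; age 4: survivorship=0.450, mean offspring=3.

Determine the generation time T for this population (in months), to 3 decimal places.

lx·mx: 0, 2.403, 2.436, 3.913, 1.35 → R0 = 10.102
x·lx·mx: 0, 2.403, 4.872, 11.739, 5.4 → Σ = 24.414
T = 24.414 / 10.102 = 2.416749… → 2.417

2.417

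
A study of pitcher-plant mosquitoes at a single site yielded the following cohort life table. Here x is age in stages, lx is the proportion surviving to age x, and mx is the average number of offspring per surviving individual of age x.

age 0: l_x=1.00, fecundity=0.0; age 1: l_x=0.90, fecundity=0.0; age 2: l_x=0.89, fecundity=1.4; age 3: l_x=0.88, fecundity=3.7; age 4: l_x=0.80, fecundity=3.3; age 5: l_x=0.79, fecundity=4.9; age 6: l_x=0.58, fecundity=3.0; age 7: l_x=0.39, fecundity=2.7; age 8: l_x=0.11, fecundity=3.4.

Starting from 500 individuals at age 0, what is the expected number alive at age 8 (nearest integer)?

Expected survivors = N0 · l_8 = 500 × 0.11 = 55 → 55

55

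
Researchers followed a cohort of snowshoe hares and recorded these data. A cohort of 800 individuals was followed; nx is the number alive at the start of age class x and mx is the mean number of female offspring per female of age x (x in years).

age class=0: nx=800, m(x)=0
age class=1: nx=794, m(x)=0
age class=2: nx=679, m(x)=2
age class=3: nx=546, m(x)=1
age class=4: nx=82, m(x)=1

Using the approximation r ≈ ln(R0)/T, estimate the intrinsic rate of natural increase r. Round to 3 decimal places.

lx = nx/n0 = nx/800: 1, 0.9925, 0.84875, 0.6825, 0.1025
R0 = Σ lx·mx = 0 + 0 + 1.6975 + 0.6825 + 0.1025 = 2.4825
Σ x·lx·mx = 5.8525; T = 5.8525/2.4825 = 2.3575…
r ≈ ln(R0)/T = ln(2.4825)/2.3575… = 0.38569… → 0.386

0.386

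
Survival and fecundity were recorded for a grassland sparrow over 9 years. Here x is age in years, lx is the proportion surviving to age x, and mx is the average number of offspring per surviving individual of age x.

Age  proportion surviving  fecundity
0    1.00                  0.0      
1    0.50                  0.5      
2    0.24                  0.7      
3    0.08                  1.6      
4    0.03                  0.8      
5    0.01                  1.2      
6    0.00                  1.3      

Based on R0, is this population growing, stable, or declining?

R0 = Σ lx·mx = 0 + 0.25 + 0.168 + 0.128 + 0.024 + 0.012 + 0 = 0.582
R0 < 1, so the population is declining.

declining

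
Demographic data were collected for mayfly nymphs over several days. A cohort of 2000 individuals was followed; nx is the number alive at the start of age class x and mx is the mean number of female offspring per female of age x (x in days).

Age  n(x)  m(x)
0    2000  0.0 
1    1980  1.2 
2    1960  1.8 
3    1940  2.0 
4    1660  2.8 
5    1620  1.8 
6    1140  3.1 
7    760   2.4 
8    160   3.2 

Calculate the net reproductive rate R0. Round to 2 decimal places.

lx = nx/n0 = nx/2000: 1, 0.99, 0.98, 0.97, 0.83, 0.81, 0.57, 0.38, 0.08
lx·mx by age: 0, 1.188, 1.764, 1.94, 2.324, 1.458, 1.767, 0.912, 0.256
R0 = Σ lx·mx = 11.609 → 11.61

11.61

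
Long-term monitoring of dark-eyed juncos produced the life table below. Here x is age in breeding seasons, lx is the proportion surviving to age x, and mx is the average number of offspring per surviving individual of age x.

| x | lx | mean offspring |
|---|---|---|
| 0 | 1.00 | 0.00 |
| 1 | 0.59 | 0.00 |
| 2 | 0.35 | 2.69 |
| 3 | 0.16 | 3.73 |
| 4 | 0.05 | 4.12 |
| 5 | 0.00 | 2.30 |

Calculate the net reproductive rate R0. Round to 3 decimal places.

1.744

lx·mx by age: 0, 0, 0.9415, 0.5968, 0.206, 0
R0 = Σ lx·mx = 1.7443 → 1.744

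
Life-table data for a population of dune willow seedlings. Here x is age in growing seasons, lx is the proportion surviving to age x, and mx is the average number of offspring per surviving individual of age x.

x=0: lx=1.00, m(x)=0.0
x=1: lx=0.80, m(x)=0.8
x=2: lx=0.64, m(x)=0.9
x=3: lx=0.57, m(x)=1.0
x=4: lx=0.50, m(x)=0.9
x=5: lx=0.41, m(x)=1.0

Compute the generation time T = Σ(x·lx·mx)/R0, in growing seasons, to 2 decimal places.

lx·mx: 0, 0.64, 0.576, 0.57, 0.45, 0.41 → R0 = 2.646
x·lx·mx: 0, 0.64, 1.152, 1.71, 1.8, 2.05 → Σ = 7.352
T = 7.352 / 2.646 = 2.778534… → 2.78

2.78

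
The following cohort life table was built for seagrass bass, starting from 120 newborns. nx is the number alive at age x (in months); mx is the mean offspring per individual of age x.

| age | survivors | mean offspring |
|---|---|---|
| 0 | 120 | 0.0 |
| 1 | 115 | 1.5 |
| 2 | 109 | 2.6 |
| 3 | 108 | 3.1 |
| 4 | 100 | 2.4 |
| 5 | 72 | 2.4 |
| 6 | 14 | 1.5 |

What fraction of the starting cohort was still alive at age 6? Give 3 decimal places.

l_6 = n_6/n_0 = 14/120 = 0.116667… → 0.117

0.117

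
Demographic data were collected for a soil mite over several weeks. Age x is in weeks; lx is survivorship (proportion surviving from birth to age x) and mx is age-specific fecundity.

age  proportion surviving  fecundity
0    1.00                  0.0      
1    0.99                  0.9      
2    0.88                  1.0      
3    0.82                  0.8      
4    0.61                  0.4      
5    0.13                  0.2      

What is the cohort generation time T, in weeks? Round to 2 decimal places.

2.12

lx·mx: 0, 0.891, 0.88, 0.656, 0.244, 0.026 → R0 = 2.697
x·lx·mx: 0, 0.891, 1.76, 1.968, 0.976, 0.13 → Σ = 5.725
T = 5.725 / 2.697 = 2.122729… → 2.12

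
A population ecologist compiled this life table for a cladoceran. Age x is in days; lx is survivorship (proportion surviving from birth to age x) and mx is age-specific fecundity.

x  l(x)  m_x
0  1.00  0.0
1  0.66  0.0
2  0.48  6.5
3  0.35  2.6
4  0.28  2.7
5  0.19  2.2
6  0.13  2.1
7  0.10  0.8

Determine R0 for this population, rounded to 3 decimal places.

lx·mx by age: 0, 0, 3.12, 0.91, 0.756, 0.418, 0.273, 0.08
R0 = Σ lx·mx = 5.557 → 5.557

5.557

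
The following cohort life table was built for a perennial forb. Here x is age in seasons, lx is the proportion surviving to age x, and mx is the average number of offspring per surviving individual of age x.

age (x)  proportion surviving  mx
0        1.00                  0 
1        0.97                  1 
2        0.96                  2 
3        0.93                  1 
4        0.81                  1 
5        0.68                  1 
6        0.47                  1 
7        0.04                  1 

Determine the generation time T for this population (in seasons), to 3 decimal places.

lx·mx: 0, 0.97, 1.92, 0.93, 0.81, 0.68, 0.47, 0.04 → R0 = 5.82
x·lx·mx: 0, 0.97, 3.84, 2.79, 3.24, 3.4, 2.82, 0.28 → Σ = 17.34
T = 17.34 / 5.82 = 2.979381… → 2.979

2.979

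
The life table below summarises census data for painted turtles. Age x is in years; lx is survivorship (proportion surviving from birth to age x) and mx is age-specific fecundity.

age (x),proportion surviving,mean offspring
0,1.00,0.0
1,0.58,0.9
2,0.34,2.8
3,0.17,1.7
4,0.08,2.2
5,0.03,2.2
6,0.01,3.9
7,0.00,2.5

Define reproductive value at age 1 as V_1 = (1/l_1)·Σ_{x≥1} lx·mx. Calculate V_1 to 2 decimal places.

3.52

lx·mx for x ≥ 1: 0.522, 0.952, 0.289, 0.176, 0.066, 0.039, 0 → sum = 2.044
V_1 = 2.044 / l_1 = 2.044 / 0.58 = 3.524138… → 3.52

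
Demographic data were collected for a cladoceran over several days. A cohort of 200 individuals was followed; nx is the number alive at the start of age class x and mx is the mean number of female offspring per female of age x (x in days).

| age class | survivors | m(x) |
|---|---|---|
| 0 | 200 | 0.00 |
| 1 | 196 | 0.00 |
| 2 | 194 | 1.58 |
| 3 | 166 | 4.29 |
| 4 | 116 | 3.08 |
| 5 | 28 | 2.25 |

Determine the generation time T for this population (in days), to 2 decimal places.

lx = nx/n0 = nx/200: 1, 0.98, 0.97, 0.83, 0.58, 0.14
lx·mx: 0, 0, 1.5326, 3.5607, 1.7864, 0.315 → R0 = 7.1947
x·lx·mx: 0, 0, 3.0652, 10.6821, 7.1456, 1.575 → Σ = 22.4679
T = 22.4679 / 7.1947 = 3.12284… → 3.12

3.12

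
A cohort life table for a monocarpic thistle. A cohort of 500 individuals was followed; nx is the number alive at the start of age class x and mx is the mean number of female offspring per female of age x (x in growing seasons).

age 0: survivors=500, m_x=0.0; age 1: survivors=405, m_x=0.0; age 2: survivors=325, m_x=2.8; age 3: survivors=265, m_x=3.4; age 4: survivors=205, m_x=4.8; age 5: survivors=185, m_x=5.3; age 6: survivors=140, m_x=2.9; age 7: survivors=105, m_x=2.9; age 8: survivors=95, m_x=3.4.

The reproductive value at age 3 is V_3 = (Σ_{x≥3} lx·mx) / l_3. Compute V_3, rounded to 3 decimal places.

14.713

lx = nx/n0 = nx/500: 1, 0.81, 0.65, 0.53, 0.41, 0.37, 0.28, 0.21, 0.19
lx·mx for x ≥ 3: 1.802, 1.968, 1.961, 0.812, 0.609, 0.646 → sum = 7.798
V_3 = 7.798 / l_3 = 7.798 / 0.53 = 14.713208… → 14.713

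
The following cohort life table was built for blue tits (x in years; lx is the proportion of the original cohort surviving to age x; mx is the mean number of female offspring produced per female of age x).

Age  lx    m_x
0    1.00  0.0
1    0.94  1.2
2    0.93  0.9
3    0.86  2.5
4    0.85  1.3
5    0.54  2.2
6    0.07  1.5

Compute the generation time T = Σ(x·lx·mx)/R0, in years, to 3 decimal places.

lx·mx: 0, 1.128, 0.837, 2.15, 1.105, 1.188, 0.105 → R0 = 6.513
x·lx·mx: 0, 1.128, 1.674, 6.45, 4.42, 5.94, 0.63 → Σ = 20.242
T = 20.242 / 6.513 = 3.107938… → 3.108

3.108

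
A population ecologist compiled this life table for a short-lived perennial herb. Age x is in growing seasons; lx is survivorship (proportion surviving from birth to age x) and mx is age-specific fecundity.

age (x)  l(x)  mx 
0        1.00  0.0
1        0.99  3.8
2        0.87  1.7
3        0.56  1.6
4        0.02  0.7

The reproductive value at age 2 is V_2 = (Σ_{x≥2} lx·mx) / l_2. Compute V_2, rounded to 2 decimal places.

2.75

lx·mx for x ≥ 2: 1.479, 0.896, 0.014 → sum = 2.389
V_2 = 2.389 / l_2 = 2.389 / 0.87 = 2.745977… → 2.75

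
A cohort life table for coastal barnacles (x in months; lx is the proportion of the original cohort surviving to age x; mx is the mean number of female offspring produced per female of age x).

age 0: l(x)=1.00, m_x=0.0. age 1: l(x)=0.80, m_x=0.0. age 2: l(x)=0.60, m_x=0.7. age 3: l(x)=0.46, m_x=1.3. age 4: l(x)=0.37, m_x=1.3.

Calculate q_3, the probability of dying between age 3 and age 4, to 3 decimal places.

0.196

q_3 = (l_3 − l_4) / l_3 = (0.46 − 0.37) / 0.46
     = 0.09 / 0.46 = 0.195652… → 0.196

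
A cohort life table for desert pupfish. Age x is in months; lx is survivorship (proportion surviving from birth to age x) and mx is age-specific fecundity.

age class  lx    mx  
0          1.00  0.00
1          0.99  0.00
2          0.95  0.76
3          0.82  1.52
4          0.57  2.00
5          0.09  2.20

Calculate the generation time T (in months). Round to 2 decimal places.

3.25

lx·mx: 0, 0, 0.722, 1.2464, 1.14, 0.198 → R0 = 3.3064
x·lx·mx: 0, 0, 1.444, 3.7392, 4.56, 0.99 → Σ = 10.7332
T = 10.7332 / 3.3064 = 3.246189… → 3.25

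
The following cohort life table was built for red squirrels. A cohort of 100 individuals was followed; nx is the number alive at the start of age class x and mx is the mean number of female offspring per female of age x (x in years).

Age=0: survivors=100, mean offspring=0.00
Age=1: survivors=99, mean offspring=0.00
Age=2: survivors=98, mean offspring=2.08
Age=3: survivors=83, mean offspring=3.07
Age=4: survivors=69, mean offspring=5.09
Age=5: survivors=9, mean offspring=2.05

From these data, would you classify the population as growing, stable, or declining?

growing

lx = nx/n0 = nx/100: 1, 0.99, 0.98, 0.83, 0.69, 0.09
R0 = Σ lx·mx = 0 + 0 + 2.0384 + 2.5481 + 3.5121 + 0.1845 = 8.2831
R0 > 1, so the population is growing.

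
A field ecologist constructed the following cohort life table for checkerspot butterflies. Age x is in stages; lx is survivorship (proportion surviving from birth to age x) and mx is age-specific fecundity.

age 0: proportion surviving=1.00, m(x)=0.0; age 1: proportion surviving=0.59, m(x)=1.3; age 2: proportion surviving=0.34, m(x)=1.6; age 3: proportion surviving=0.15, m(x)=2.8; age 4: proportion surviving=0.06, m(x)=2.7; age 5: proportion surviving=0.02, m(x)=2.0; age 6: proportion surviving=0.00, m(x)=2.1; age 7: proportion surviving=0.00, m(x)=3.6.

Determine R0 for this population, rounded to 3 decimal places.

1.933

lx·mx by age: 0, 0.767, 0.544, 0.42, 0.162, 0.04, 0, 0
R0 = Σ lx·mx = 1.933 → 1.933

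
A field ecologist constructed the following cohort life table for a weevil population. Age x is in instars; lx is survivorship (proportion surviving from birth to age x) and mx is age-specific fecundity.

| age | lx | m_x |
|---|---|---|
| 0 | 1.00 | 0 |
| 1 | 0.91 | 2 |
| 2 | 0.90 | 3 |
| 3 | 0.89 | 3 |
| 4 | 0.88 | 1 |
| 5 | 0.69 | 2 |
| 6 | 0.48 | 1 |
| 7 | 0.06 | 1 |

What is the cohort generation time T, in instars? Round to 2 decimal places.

lx·mx: 0, 1.82, 2.7, 2.67, 0.88, 1.38, 0.48, 0.06 → R0 = 9.99
x·lx·mx: 0, 1.82, 5.4, 8.01, 3.52, 6.9, 2.88, 0.42 → Σ = 28.95
T = 28.95 / 9.99 = 2.897898… → 2.90

2.90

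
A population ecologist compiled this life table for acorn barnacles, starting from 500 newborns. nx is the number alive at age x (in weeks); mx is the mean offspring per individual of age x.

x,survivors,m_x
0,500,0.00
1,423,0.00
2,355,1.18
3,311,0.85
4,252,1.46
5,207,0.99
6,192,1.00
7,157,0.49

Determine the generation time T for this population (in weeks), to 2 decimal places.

lx = nx/n0 = nx/500: 1, 0.846, 0.71, 0.622, 0.504, 0.414, 0.384, 0.314
lx·mx: 0, 0, 0.8378, 0.5287, 0.73584, 0.40986, 0.384, 0.15386 → R0 = 3.05006
x·lx·mx: 0, 0, 1.6756, 1.5861, 2.94336, 2.0493, 2.304, 1.07702 → Σ = 11.63538
T = 11.63538 / 3.05006 = 3.814804… → 3.81

3.81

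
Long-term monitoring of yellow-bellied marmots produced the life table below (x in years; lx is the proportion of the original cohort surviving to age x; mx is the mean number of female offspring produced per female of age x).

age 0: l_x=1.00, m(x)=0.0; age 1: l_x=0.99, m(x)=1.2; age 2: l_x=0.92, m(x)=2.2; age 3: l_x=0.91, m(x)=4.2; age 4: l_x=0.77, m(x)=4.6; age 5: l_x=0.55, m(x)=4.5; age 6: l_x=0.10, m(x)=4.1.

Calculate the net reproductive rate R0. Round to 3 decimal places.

lx·mx by age: 0, 1.188, 2.024, 3.822, 3.542, 2.475, 0.41
R0 = Σ lx·mx = 13.461 → 13.461

13.461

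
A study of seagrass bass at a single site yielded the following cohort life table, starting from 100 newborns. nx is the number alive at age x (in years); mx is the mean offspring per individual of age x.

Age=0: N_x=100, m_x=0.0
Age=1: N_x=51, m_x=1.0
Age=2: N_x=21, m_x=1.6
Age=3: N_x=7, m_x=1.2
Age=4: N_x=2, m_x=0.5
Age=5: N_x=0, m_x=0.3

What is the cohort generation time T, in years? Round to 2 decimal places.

lx = nx/n0 = nx/100: 1, 0.51, 0.21, 0.07, 0.02, 0
lx·mx: 0, 0.51, 0.336, 0.084, 0.01, 0 → R0 = 0.94
x·lx·mx: 0, 0.51, 0.672, 0.252, 0.04, 0 → Σ = 1.474
T = 1.474 / 0.94 = 1.568085… → 1.57

1.57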